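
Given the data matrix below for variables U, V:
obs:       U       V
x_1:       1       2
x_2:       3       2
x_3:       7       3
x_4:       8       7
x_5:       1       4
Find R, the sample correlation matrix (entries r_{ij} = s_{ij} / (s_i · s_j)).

Step 1 — column means:
  mean(U) = (1 + 3 + 7 + 8 + 1) / 5 = 20/5 = 4
  mean(V) = (2 + 2 + 3 + 7 + 4) / 5 = 18/5 = 3.6

Step 2 — sample variances and covariances s[i,j] = (1/(n-1)) · Σ_k (x_{k,i} - mean_i) · (x_{k,j} - mean_j), with n-1 = 4:
  s[U,U] = ((-3)·(-3) + (-1)·(-1) + (3)·(3) + (4)·(4) + (-3)·(-3)) / 4 = 44/4 = 11
  s[U,V] = ((-3)·(-1.6) + (-1)·(-1.6) + (3)·(-0.6) + (4)·(3.4) + (-3)·(0.4)) / 4 = 17/4 = 4.25
  s[V,V] = ((-1.6)·(-1.6) + (-1.6)·(-1.6) + (-0.6)·(-0.6) + (3.4)·(3.4) + (0.4)·(0.4)) / 4 = 17.2/4 = 4.3
  Sample standard deviations s_i = √(s[i,i]):
  s(U) = √(11) = 3.3166
  s(V) = √(4.3) = 2.0736

Step 3 — r_{ij} = s_{ij} / (s_i · s_j):
  r[U,U] = 1 (diagonal).
  r[U,V] = 4.25 / (3.3166 · 2.0736) = 4.25 / 6.8775 = 0.618
  r[V,V] = 1 (diagonal).

R is symmetric with unit diagonal. Assembling:

R = [[1, 0.618],
 [0.618, 1]]


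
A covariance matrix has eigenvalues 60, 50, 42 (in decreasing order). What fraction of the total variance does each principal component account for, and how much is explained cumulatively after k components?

Step 1 — total variance = trace(Sigma) = Σ λ_i = 60 + 50 + 42 = 152.

Step 2 — fraction explained by component i = λ_i / Σ λ:
  PC1: 60/152 = 0.3947
  PC2: 50/152 = 0.3289
  PC3: 42/152 = 0.2763

Step 3 — cumulative fraction after k components = (λ_1 + ... + λ_k) / Σ λ:
  k = 1: 60/152 = 0.3947
  k = 2: (60 + 50)/152 = 110/152 = 0.7237
  k = 3: (60 + 50 + 42)/152 = 152/152 = 1

Summary (fraction, with percent):

explained: PC1 0.3947 (39.47%), PC2 0.3289 (32.89%), PC3 0.2763 (27.63%);  cumulative: 0.3947, 0.7237, 1


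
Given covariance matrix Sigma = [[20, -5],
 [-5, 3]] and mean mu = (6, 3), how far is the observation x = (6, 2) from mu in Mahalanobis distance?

Step 1 — centre the observation: (x - mu) = (0, -1).

Step 2 — invert Sigma. det(Sigma) = 20·3 - (-5)² = 35.
  Sigma^{-1} = (1/det) · [[d, -b], [-b, a]] = [[0.0857, 0.1429],
 [0.1429, 0.5714]].

Step 3 — form the quadratic (x - mu)^T · Sigma^{-1} · (x - mu):
  Sigma^{-1} · (x - mu) = (-0.1429, -0.5714).
  (x - mu)^T · [Sigma^{-1} · (x - mu)] = (0)·(-0.1429) + (-1)·(-0.5714) = 0.5714.

Step 4 — take square root: d = √(0.5714) ≈ 0.7559.

d(x, mu) = √(0.5714) ≈ 0.7559


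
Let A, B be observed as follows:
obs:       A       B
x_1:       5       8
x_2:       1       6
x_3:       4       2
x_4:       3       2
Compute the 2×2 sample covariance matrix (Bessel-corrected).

Step 1 — column means:
  mean(A) = (5 + 1 + 4 + 3) / 4 = 13/4 = 3.25
  mean(B) = (8 + 6 + 2 + 2) / 4 = 18/4 = 4.5

Step 2 — sample covariance S[i,j] = (1/(n-1)) · Σ_k (x_{k,i} - mean_i) · (x_{k,j} - mean_j), with n-1 = 3.
  S[A,A] = ((1.75)·(1.75) + (-2.25)·(-2.25) + (0.75)·(0.75) + (-0.25)·(-0.25)) / 3 = 8.75/3 = 2.9167
  S[A,B] = ((1.75)·(3.5) + (-2.25)·(1.5) + (0.75)·(-2.5) + (-0.25)·(-2.5)) / 3 = 1.5/3 = 0.5
  S[B,B] = ((3.5)·(3.5) + (1.5)·(1.5) + (-2.5)·(-2.5) + (-2.5)·(-2.5)) / 3 = 27/3 = 9

S is symmetric (S[j,i] = S[i,j]). Assembling:

S = [[2.9167, 0.5],
 [0.5, 9]]


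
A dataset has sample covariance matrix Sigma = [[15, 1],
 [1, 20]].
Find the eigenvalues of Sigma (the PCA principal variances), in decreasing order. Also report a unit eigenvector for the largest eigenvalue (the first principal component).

Step 1 — characteristic polynomial of 2×2 Sigma:
  det(Sigma - λI) = λ² - trace · λ + det = 0.
  trace = 15 + 20 = 35, det = 15·20 - (1)² = 299.
Step 2 — discriminant:
  Δ = trace² - 4·det = 1225 - 1196 = 29.
Step 3 — eigenvalues:
  λ = (trace ± √Δ)/2 = (35 ± 5.3852)/2,
  λ_1 = 20.1926,  λ_2 = 14.8074.

Step 4 — unit eigenvector for λ_1: solve (Sigma - λ_1 I)v = 0. First row:
  (15 - 20.1926)·v_x + (1)·v_y = 0, i.e. (-5.1926)·v_x + (1)·v_y = 0,
  so v ∝ (b, λ_1 - a) = (1, 5.1926) = u.
  ||u|| = √((1)² + (5.1926)²) = √(27.9629) ≈ 5.288,
  v_1 = u/||u|| ≈ (0.1891, 0.982) (||v_1|| = 1).

λ_1 = 20.1926,  λ_2 = 14.8074;  v_1 ≈ (0.1891, 0.982)


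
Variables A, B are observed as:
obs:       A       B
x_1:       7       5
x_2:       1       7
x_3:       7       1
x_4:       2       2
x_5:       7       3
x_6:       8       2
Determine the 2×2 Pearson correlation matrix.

Step 1 — column means:
  mean(A) = (7 + 1 + 7 + 2 + 7 + 8) / 6 = 32/6 = 5.3333
  mean(B) = (5 + 7 + 1 + 2 + 3 + 2) / 6 = 20/6 = 3.3333

Step 2 — sample variances and covariances s[i,j] = (1/(n-1)) · Σ_k (x_{k,i} - mean_i) · (x_{k,j} - mean_j), with n-1 = 5:
  s[A,A] = ((1.6667)·(1.6667) + (-4.3333)·(-4.3333) + (1.6667)·(1.6667) + (-3.3333)·(-3.3333) + (1.6667)·(1.6667) + (2.6667)·(2.6667)) / 5 = 45.3333/5 = 9.0667
  s[A,B] = ((1.6667)·(1.6667) + (-4.3333)·(3.6667) + (1.6667)·(-2.3333) + (-3.3333)·(-1.3333) + (1.6667)·(-0.3333) + (2.6667)·(-1.3333)) / 5 = -16.6667/5 = -3.3333
  s[B,B] = ((1.6667)·(1.6667) + (3.6667)·(3.6667) + (-2.3333)·(-2.3333) + (-1.3333)·(-1.3333) + (-0.3333)·(-0.3333) + (-1.3333)·(-1.3333)) / 5 = 25.3333/5 = 5.0667
  Sample standard deviations s_i = √(s[i,i]):
  s(A) = √(9.0667) = 3.0111
  s(B) = √(5.0667) = 2.2509

Step 3 — r_{ij} = s_{ij} / (s_i · s_j):
  r[A,A] = 1 (diagonal).
  r[A,B] = -3.3333 / (3.0111 · 2.2509) = -3.3333 / 6.7777 = -0.4918
  r[B,B] = 1 (diagonal).

R is symmetric with unit diagonal. Assembling:

R = [[1, -0.4918],
 [-0.4918, 1]]


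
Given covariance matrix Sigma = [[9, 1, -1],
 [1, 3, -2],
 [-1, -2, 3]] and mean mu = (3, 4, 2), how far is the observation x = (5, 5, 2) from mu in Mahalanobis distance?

Step 1 — centre the observation: (x - mu) = (2, 1, 0).

Step 2 — invert Sigma (cofactor / det for 3×3, or solve directly):
  Sigma^{-1} = [[0.1163, -0.0233, 0.0233],
 [-0.0233, 0.6047, 0.3953],
 [0.0233, 0.3953, 0.6047]].

Step 3 — form the quadratic (x - mu)^T · Sigma^{-1} · (x - mu):
  Sigma^{-1} · (x - mu) = (0.2093, 0.5581, 0.4419).
  (x - mu)^T · [Sigma^{-1} · (x - mu)] = (2)·(0.2093) + (1)·(0.5581) + (0)·(0.4419) = 0.9767.

Step 4 — take square root: d = √(0.9767) ≈ 0.9883.

d(x, mu) = √(0.9767) ≈ 0.9883


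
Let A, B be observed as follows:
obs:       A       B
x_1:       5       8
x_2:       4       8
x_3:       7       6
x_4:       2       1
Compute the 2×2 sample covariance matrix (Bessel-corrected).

Step 1 — column means:
  mean(A) = (5 + 4 + 7 + 2) / 4 = 18/4 = 4.5
  mean(B) = (8 + 8 + 6 + 1) / 4 = 23/4 = 5.75

Step 2 — sample covariance S[i,j] = (1/(n-1)) · Σ_k (x_{k,i} - mean_i) · (x_{k,j} - mean_j), with n-1 = 3.
  S[A,A] = ((0.5)·(0.5) + (-0.5)·(-0.5) + (2.5)·(2.5) + (-2.5)·(-2.5)) / 3 = 13/3 = 4.3333
  S[A,B] = ((0.5)·(2.25) + (-0.5)·(2.25) + (2.5)·(0.25) + (-2.5)·(-4.75)) / 3 = 12.5/3 = 4.1667
  S[B,B] = ((2.25)·(2.25) + (2.25)·(2.25) + (0.25)·(0.25) + (-4.75)·(-4.75)) / 3 = 32.75/3 = 10.9167

S is symmetric (S[j,i] = S[i,j]). Assembling:

S = [[4.3333, 4.1667],
 [4.1667, 10.9167]]


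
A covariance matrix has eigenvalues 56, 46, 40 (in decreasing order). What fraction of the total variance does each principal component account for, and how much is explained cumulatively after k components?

Step 1 — total variance = trace(Sigma) = Σ λ_i = 56 + 46 + 40 = 142.

Step 2 — fraction explained by component i = λ_i / Σ λ:
  PC1: 56/142 = 0.3944
  PC2: 46/142 = 0.3239
  PC3: 40/142 = 0.2817

Step 3 — cumulative fraction after k components = (λ_1 + ... + λ_k) / Σ λ:
  k = 1: 56/142 = 0.3944
  k = 2: (56 + 46)/142 = 102/142 = 0.7183
  k = 3: (56 + 46 + 40)/142 = 142/142 = 1

Summary (fraction, with percent):

explained: PC1 0.3944 (39.44%), PC2 0.3239 (32.39%), PC3 0.2817 (28.17%);  cumulative: 0.3944, 0.7183, 1


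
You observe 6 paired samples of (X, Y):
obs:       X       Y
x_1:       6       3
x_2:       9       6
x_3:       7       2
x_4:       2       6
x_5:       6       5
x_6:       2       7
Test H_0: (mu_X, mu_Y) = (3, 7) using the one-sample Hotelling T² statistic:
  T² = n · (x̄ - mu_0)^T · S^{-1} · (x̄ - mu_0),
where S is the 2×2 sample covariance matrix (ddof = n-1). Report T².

Step 1 — sample mean vector:
  mean(X) = (6 + 9 + 7 + 2 + 6 + 2) / 6 = 32/6 = 5.3333
  mean(Y) = (3 + 6 + 2 + 6 + 5 + 7) / 6 = 29/6 = 4.8333
  x̄ = (5.3333, 4.8333),  deviation x̄ - mu_0 = (5.3333, 4.8333) - (3, 7) = (2.3333, -2.1667).

Step 2 — sample covariance matrix, S[i,j] = (1/(n-1)) · Σ_k (x_{k,i} - mean_i) · (x_{k,j} - mean_j), divisor n-1 = 5:
  S[X,X] = ((0.6667)·(0.6667) + (3.6667)·(3.6667) + (1.6667)·(1.6667) + (-3.3333)·(-3.3333) + (0.6667)·(0.6667) + (-3.3333)·(-3.3333)) / 5 = 39.3333/5 = 7.8667
  S[X,Y] = ((0.6667)·(-1.8333) + (3.6667)·(1.1667) + (1.6667)·(-2.8333) + (-3.3333)·(1.1667) + (0.6667)·(0.1667) + (-3.3333)·(2.1667)) / 5 = -12.6667/5 = -2.5333
  S[Y,Y] = ((-1.8333)·(-1.8333) + (1.1667)·(1.1667) + (-2.8333)·(-2.8333) + (1.1667)·(1.1667) + (0.1667)·(0.1667) + (2.1667)·(2.1667)) / 5 = 18.8333/5 = 3.7667
  S = [[7.8667, -2.5333],
 [-2.5333, 3.7667]].

Step 3 — invert S. det(S) = 7.8667·3.7667 - (-2.5333)² = 23.2133.
  S^{-1} = (1/det) · [[d, -b], [-b, a]] = [[0.1623, 0.1091],
 [0.1091, 0.3389]].

Step 4 — quadratic form (x̄ - mu_0)^T · S^{-1} · (x̄ - mu_0):
  S^{-1} · (x̄ - mu_0) = (0.1422, -0.4796),
  (x̄ - mu_0)^T · [...] = (2.3333)·(0.1422) + (-2.1667)·(-0.4796) = 1.3709.

Step 5 — scale by n: T² = 6 · 1.3709 = 8.2252.

T² ≈ 8.2252


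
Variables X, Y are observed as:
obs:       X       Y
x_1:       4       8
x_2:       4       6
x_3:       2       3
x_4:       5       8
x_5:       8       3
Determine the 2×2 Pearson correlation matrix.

Step 1 — column means:
  mean(X) = (4 + 4 + 2 + 5 + 8) / 5 = 23/5 = 4.6
  mean(Y) = (8 + 6 + 3 + 8 + 3) / 5 = 28/5 = 5.6

Step 2 — sample variances and covariances s[i,j] = (1/(n-1)) · Σ_k (x_{k,i} - mean_i) · (x_{k,j} - mean_j), with n-1 = 4:
  s[X,X] = ((-0.6)·(-0.6) + (-0.6)·(-0.6) + (-2.6)·(-2.6) + (0.4)·(0.4) + (3.4)·(3.4)) / 4 = 19.2/4 = 4.8
  s[X,Y] = ((-0.6)·(2.4) + (-0.6)·(0.4) + (-2.6)·(-2.6) + (0.4)·(2.4) + (3.4)·(-2.6)) / 4 = -2.8/4 = -0.7
  s[Y,Y] = ((2.4)·(2.4) + (0.4)·(0.4) + (-2.6)·(-2.6) + (2.4)·(2.4) + (-2.6)·(-2.6)) / 4 = 25.2/4 = 6.3
  Sample standard deviations s_i = √(s[i,i]):
  s(X) = √(4.8) = 2.1909
  s(Y) = √(6.3) = 2.51

Step 3 — r_{ij} = s_{ij} / (s_i · s_j):
  r[X,X] = 1 (diagonal).
  r[X,Y] = -0.7 / (2.1909 · 2.51) = -0.7 / 5.4991 = -0.1273
  r[Y,Y] = 1 (diagonal).

R is symmetric with unit diagonal. Assembling:

R = [[1, -0.1273],
 [-0.1273, 1]]


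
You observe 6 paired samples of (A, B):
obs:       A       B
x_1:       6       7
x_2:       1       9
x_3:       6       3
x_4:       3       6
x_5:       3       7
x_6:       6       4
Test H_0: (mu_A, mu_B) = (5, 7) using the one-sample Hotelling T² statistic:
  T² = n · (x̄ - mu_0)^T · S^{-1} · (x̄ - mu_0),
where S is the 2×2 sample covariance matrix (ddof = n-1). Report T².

Step 1 — sample mean vector:
  mean(A) = (6 + 1 + 6 + 3 + 3 + 6) / 6 = 25/6 = 4.1667
  mean(B) = (7 + 9 + 3 + 6 + 7 + 4) / 6 = 36/6 = 6
  x̄ = (4.1667, 6),  deviation x̄ - mu_0 = (4.1667, 6) - (5, 7) = (-0.8333, -1).

Step 2 — sample covariance matrix, S[i,j] = (1/(n-1)) · Σ_k (x_{k,i} - mean_i) · (x_{k,j} - mean_j), divisor n-1 = 5:
  S[A,A] = ((1.8333)·(1.8333) + (-3.1667)·(-3.1667) + (1.8333)·(1.8333) + (-1.1667)·(-1.1667) + (-1.1667)·(-1.1667) + (1.8333)·(1.8333)) / 5 = 22.8333/5 = 4.5667
  S[A,B] = ((1.8333)·(1) + (-3.1667)·(3) + (1.8333)·(-3) + (-1.1667)·(0) + (-1.1667)·(1) + (1.8333)·(-2)) / 5 = -18/5 = -3.6
  S[B,B] = ((1)·(1) + (3)·(3) + (-3)·(-3) + (0)·(0) + (1)·(1) + (-2)·(-2)) / 5 = 24/5 = 4.8
  S = [[4.5667, -3.6],
 [-3.6, 4.8]].

Step 3 — invert S. det(S) = 4.5667·4.8 - (-3.6)² = 8.96.
  S^{-1} = (1/det) · [[d, -b], [-b, a]] = [[0.5357, 0.4018],
 [0.4018, 0.5097]].

Step 4 — quadratic form (x̄ - mu_0)^T · S^{-1} · (x̄ - mu_0):
  S^{-1} · (x̄ - mu_0) = (-0.8482, -0.8445),
  (x̄ - mu_0)^T · [...] = (-0.8333)·(-0.8482) + (-1)·(-0.8445) = 1.5513.

Step 5 — scale by n: T² = 6 · 1.5513 = 9.308.

T² ≈ 9.308


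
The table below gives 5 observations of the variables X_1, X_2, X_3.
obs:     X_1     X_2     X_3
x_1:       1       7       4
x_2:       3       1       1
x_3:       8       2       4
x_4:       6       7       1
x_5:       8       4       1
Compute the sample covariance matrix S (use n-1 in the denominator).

Step 1 — column means:
  mean(X_1) = (1 + 3 + 8 + 6 + 8) / 5 = 26/5 = 5.2
  mean(X_2) = (7 + 1 + 2 + 7 + 4) / 5 = 21/5 = 4.2
  mean(X_3) = (4 + 1 + 4 + 1 + 1) / 5 = 11/5 = 2.2

Step 2 — sample covariance S[i,j] = (1/(n-1)) · Σ_k (x_{k,i} - mean_i) · (x_{k,j} - mean_j), with n-1 = 4.
  S[X_1,X_1] = ((-4.2)·(-4.2) + (-2.2)·(-2.2) + (2.8)·(2.8) + (0.8)·(0.8) + (2.8)·(2.8)) / 4 = 38.8/4 = 9.7
  S[X_1,X_2] = ((-4.2)·(2.8) + (-2.2)·(-3.2) + (2.8)·(-2.2) + (0.8)·(2.8) + (2.8)·(-0.2)) / 4 = -9.2/4 = -2.3
  S[X_1,X_3] = ((-4.2)·(1.8) + (-2.2)·(-1.2) + (2.8)·(1.8) + (0.8)·(-1.2) + (2.8)·(-1.2)) / 4 = -4.2/4 = -1.05
  S[X_2,X_2] = ((2.8)·(2.8) + (-3.2)·(-3.2) + (-2.2)·(-2.2) + (2.8)·(2.8) + (-0.2)·(-0.2)) / 4 = 30.8/4 = 7.7
  S[X_2,X_3] = ((2.8)·(1.8) + (-3.2)·(-1.2) + (-2.2)·(1.8) + (2.8)·(-1.2) + (-0.2)·(-1.2)) / 4 = 1.8/4 = 0.45
  S[X_3,X_3] = ((1.8)·(1.8) + (-1.2)·(-1.2) + (1.8)·(1.8) + (-1.2)·(-1.2) + (-1.2)·(-1.2)) / 4 = 10.8/4 = 2.7

S is symmetric (S[j,i] = S[i,j]). Assembling:

S = [[9.7, -2.3, -1.05],
 [-2.3, 7.7, 0.45],
 [-1.05, 0.45, 2.7]]


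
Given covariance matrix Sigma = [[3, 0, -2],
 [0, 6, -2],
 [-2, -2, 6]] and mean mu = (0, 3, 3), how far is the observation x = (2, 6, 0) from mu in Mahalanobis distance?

Step 1 — centre the observation: (x - mu) = (2, 3, -3).

Step 2 — invert Sigma (cofactor / det for 3×3, or solve directly):
  Sigma^{-1} = [[0.4444, 0.0556, 0.1667],
 [0.0556, 0.1944, 0.0833],
 [0.1667, 0.0833, 0.25]].

Step 3 — form the quadratic (x - mu)^T · Sigma^{-1} · (x - mu):
  Sigma^{-1} · (x - mu) = (0.5556, 0.4444, -0.1667).
  (x - mu)^T · [Sigma^{-1} · (x - mu)] = (2)·(0.5556) + (3)·(0.4444) + (-3)·(-0.1667) = 2.9444.

Step 4 — take square root: d = √(2.9444) ≈ 1.7159.

d(x, mu) = √(2.9444) ≈ 1.7159


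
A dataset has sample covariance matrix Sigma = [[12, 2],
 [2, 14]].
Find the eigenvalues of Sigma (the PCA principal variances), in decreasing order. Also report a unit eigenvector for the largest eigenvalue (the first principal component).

Step 1 — characteristic polynomial of 2×2 Sigma:
  det(Sigma - λI) = λ² - trace · λ + det = 0.
  trace = 12 + 14 = 26, det = 12·14 - (2)² = 164.
Step 2 — discriminant:
  Δ = trace² - 4·det = 676 - 656 = 20.
Step 3 — eigenvalues:
  λ = (trace ± √Δ)/2 = (26 ± 4.4721)/2,
  λ_1 = 15.2361,  λ_2 = 10.7639.

Step 4 — unit eigenvector for λ_1: solve (Sigma - λ_1 I)v = 0. First row:
  (12 - 15.2361)·v_x + (2)·v_y = 0, i.e. (-3.2361)·v_x + (2)·v_y = 0,
  so v ∝ (b, λ_1 - a) = (2, 3.2361) = u.
  ||u|| = √((2)² + (3.2361)²) = √(14.4721) ≈ 3.8042,
  v_1 = u/||u|| ≈ (0.5257, 0.8507) (||v_1|| = 1).

λ_1 = 15.2361,  λ_2 = 10.7639;  v_1 ≈ (0.5257, 0.8507)


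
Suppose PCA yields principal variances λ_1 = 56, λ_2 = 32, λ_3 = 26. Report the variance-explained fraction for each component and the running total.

Step 1 — total variance = trace(Sigma) = Σ λ_i = 56 + 32 + 26 = 114.

Step 2 — fraction explained by component i = λ_i / Σ λ:
  PC1: 56/114 = 0.4912
  PC2: 32/114 = 0.2807
  PC3: 26/114 = 0.2281

Step 3 — cumulative fraction after k components = (λ_1 + ... + λ_k) / Σ λ:
  k = 1: 56/114 = 0.4912
  k = 2: (56 + 32)/114 = 88/114 = 0.7719
  k = 3: (56 + 32 + 26)/114 = 114/114 = 1

Summary (fraction, with percent):

explained: PC1 0.4912 (49.12%), PC2 0.2807 (28.07%), PC3 0.2281 (22.81%);  cumulative: 0.4912, 0.7719, 1


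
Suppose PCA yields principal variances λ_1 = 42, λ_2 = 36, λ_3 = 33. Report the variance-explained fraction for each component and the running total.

Step 1 — total variance = trace(Sigma) = Σ λ_i = 42 + 36 + 33 = 111.

Step 2 — fraction explained by component i = λ_i / Σ λ:
  PC1: 42/111 = 0.3784
  PC2: 36/111 = 0.3243
  PC3: 33/111 = 0.2973

Step 3 — cumulative fraction after k components = (λ_1 + ... + λ_k) / Σ λ:
  k = 1: 42/111 = 0.3784
  k = 2: (42 + 36)/111 = 78/111 = 0.7027
  k = 3: (42 + 36 + 33)/111 = 111/111 = 1

Summary (fraction, with percent):

explained: PC1 0.3784 (37.84%), PC2 0.3243 (32.43%), PC3 0.2973 (29.73%);  cumulative: 0.3784, 0.7027, 1


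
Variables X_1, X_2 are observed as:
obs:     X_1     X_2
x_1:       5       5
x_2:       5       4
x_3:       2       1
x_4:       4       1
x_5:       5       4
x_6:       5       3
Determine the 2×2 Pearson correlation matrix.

Step 1 — column means:
  mean(X_1) = (5 + 5 + 2 + 4 + 5 + 5) / 6 = 26/6 = 4.3333
  mean(X_2) = (5 + 4 + 1 + 1 + 4 + 3) / 6 = 18/6 = 3

Step 2 — sample variances and covariances s[i,j] = (1/(n-1)) · Σ_k (x_{k,i} - mean_i) · (x_{k,j} - mean_j), with n-1 = 5:
  s[X_1,X_1] = ((0.6667)·(0.6667) + (0.6667)·(0.6667) + (-2.3333)·(-2.3333) + (-0.3333)·(-0.3333) + (0.6667)·(0.6667) + (0.6667)·(0.6667)) / 5 = 7.3333/5 = 1.4667
  s[X_1,X_2] = ((0.6667)·(2) + (0.6667)·(1) + (-2.3333)·(-2) + (-0.3333)·(-2) + (0.6667)·(1) + (0.6667)·(0)) / 5 = 8/5 = 1.6
  s[X_2,X_2] = ((2)·(2) + (1)·(1) + (-2)·(-2) + (-2)·(-2) + (1)·(1) + (0)·(0)) / 5 = 14/5 = 2.8
  Sample standard deviations s_i = √(s[i,i]):
  s(X_1) = √(1.4667) = 1.2111
  s(X_2) = √(2.8) = 1.6733

Step 3 — r_{ij} = s_{ij} / (s_i · s_j):
  r[X_1,X_1] = 1 (diagonal).
  r[X_1,X_2] = 1.6 / (1.2111 · 1.6733) = 1.6 / 2.0265 = 0.7895
  r[X_2,X_2] = 1 (diagonal).

R is symmetric with unit diagonal. Assembling:

R = [[1, 0.7895],
 [0.7895, 1]]


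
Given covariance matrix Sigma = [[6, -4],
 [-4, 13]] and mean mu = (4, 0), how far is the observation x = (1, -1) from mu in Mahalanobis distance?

Step 1 — centre the observation: (x - mu) = (-3, -1).

Step 2 — invert Sigma. det(Sigma) = 6·13 - (-4)² = 62.
  Sigma^{-1} = (1/det) · [[d, -b], [-b, a]] = [[0.2097, 0.0645],
 [0.0645, 0.0968]].

Step 3 — form the quadratic (x - mu)^T · Sigma^{-1} · (x - mu):
  Sigma^{-1} · (x - mu) = (-0.6935, -0.2903).
  (x - mu)^T · [Sigma^{-1} · (x - mu)] = (-3)·(-0.6935) + (-1)·(-0.2903) = 2.371.

Step 4 — take square root: d = √(2.371) ≈ 1.5398.

d(x, mu) = √(2.371) ≈ 1.5398


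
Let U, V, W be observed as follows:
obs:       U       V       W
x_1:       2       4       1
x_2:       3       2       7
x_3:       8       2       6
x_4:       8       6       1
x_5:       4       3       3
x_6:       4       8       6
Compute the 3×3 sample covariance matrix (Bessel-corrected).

Step 1 — column means:
  mean(U) = (2 + 3 + 8 + 8 + 4 + 4) / 6 = 29/6 = 4.8333
  mean(V) = (4 + 2 + 2 + 6 + 3 + 8) / 6 = 25/6 = 4.1667
  mean(W) = (1 + 7 + 6 + 1 + 3 + 6) / 6 = 24/6 = 4

Step 2 — sample covariance S[i,j] = (1/(n-1)) · Σ_k (x_{k,i} - mean_i) · (x_{k,j} - mean_j), with n-1 = 5.
  S[U,U] = ((-2.8333)·(-2.8333) + (-1.8333)·(-1.8333) + (3.1667)·(3.1667) + (3.1667)·(3.1667) + (-0.8333)·(-0.8333) + (-0.8333)·(-0.8333)) / 5 = 32.8333/5 = 6.5667
  S[U,V] = ((-2.8333)·(-0.1667) + (-1.8333)·(-2.1667) + (3.1667)·(-2.1667) + (3.1667)·(1.8333) + (-0.8333)·(-1.1667) + (-0.8333)·(3.8333)) / 5 = 1.1667/5 = 0.2333
  S[U,W] = ((-2.8333)·(-3) + (-1.8333)·(3) + (3.1667)·(2) + (3.1667)·(-3) + (-0.8333)·(-1) + (-0.8333)·(2)) / 5 = -1/5 = -0.2
  S[V,V] = ((-0.1667)·(-0.1667) + (-2.1667)·(-2.1667) + (-2.1667)·(-2.1667) + (1.8333)·(1.8333) + (-1.1667)·(-1.1667) + (3.8333)·(3.8333)) / 5 = 28.8333/5 = 5.7667
  S[V,W] = ((-0.1667)·(-3) + (-2.1667)·(3) + (-2.1667)·(2) + (1.8333)·(-3) + (-1.1667)·(-1) + (3.8333)·(2)) / 5 = -7/5 = -1.4
  S[W,W] = ((-3)·(-3) + (3)·(3) + (2)·(2) + (-3)·(-3) + (-1)·(-1) + (2)·(2)) / 5 = 36/5 = 7.2

S is symmetric (S[j,i] = S[i,j]). Assembling:

S = [[6.5667, 0.2333, -0.2],
 [0.2333, 5.7667, -1.4],
 [-0.2, -1.4, 7.2]]


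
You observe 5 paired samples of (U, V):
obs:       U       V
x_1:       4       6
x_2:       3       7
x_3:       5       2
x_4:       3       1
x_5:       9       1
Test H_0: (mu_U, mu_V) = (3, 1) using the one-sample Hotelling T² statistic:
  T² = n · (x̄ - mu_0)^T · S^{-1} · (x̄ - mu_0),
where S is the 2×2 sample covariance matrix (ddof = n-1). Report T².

Step 1 — sample mean vector:
  mean(U) = (4 + 3 + 5 + 3 + 9) / 5 = 24/5 = 4.8
  mean(V) = (6 + 7 + 2 + 1 + 1) / 5 = 17/5 = 3.4
  x̄ = (4.8, 3.4),  deviation x̄ - mu_0 = (4.8, 3.4) - (3, 1) = (1.8, 2.4).

Step 2 — sample covariance matrix, S[i,j] = (1/(n-1)) · Σ_k (x_{k,i} - mean_i) · (x_{k,j} - mean_j), divisor n-1 = 4:
  S[U,U] = ((-0.8)·(-0.8) + (-1.8)·(-1.8) + (0.2)·(0.2) + (-1.8)·(-1.8) + (4.2)·(4.2)) / 4 = 24.8/4 = 6.2
  S[U,V] = ((-0.8)·(2.6) + (-1.8)·(3.6) + (0.2)·(-1.4) + (-1.8)·(-2.4) + (4.2)·(-2.4)) / 4 = -14.6/4 = -3.65
  S[V,V] = ((2.6)·(2.6) + (3.6)·(3.6) + (-1.4)·(-1.4) + (-2.4)·(-2.4) + (-2.4)·(-2.4)) / 4 = 33.2/4 = 8.3
  S = [[6.2, -3.65],
 [-3.65, 8.3]].

Step 3 — invert S. det(S) = 6.2·8.3 - (-3.65)² = 38.1375.
  S^{-1} = (1/det) · [[d, -b], [-b, a]] = [[0.2176, 0.0957],
 [0.0957, 0.1626]].

Step 4 — quadratic form (x̄ - mu_0)^T · S^{-1} · (x̄ - mu_0):
  S^{-1} · (x̄ - mu_0) = (0.6214, 0.5624),
  (x̄ - mu_0)^T · [...] = (1.8)·(0.6214) + (2.4)·(0.5624) = 2.4684.

Step 5 — scale by n: T² = 5 · 2.4684 = 12.3422.

T² ≈ 12.3422


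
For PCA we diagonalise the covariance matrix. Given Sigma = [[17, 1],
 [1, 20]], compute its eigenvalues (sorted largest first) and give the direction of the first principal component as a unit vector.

Step 1 — characteristic polynomial of 2×2 Sigma:
  det(Sigma - λI) = λ² - trace · λ + det = 0.
  trace = 17 + 20 = 37, det = 17·20 - (1)² = 339.
Step 2 — discriminant:
  Δ = trace² - 4·det = 1369 - 1356 = 13.
Step 3 — eigenvalues:
  λ = (trace ± √Δ)/2 = (37 ± 3.6056)/2,
  λ_1 = 20.3028,  λ_2 = 16.6972.

Step 4 — unit eigenvector for λ_1: solve (Sigma - λ_1 I)v = 0. First row:
  (17 - 20.3028)·v_x + (1)·v_y = 0, i.e. (-3.3028)·v_x + (1)·v_y = 0,
  so v ∝ (b, λ_1 - a) = (1, 3.3028) = u.
  ||u|| = √((1)² + (3.3028)²) = √(11.9083) ≈ 3.4508,
  v_1 = u/||u|| ≈ (0.2898, 0.9571) (||v_1|| = 1).

λ_1 = 20.3028,  λ_2 = 16.6972;  v_1 ≈ (0.2898, 0.9571)


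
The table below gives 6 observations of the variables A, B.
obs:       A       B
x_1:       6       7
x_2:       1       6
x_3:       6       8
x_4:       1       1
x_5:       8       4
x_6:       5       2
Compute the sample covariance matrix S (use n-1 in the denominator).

Step 1 — column means:
  mean(A) = (6 + 1 + 6 + 1 + 8 + 5) / 6 = 27/6 = 4.5
  mean(B) = (7 + 6 + 8 + 1 + 4 + 2) / 6 = 28/6 = 4.6667

Step 2 — sample covariance S[i,j] = (1/(n-1)) · Σ_k (x_{k,i} - mean_i) · (x_{k,j} - mean_j), with n-1 = 5.
  S[A,A] = ((1.5)·(1.5) + (-3.5)·(-3.5) + (1.5)·(1.5) + (-3.5)·(-3.5) + (3.5)·(3.5) + (0.5)·(0.5)) / 5 = 41.5/5 = 8.3
  S[A,B] = ((1.5)·(2.3333) + (-3.5)·(1.3333) + (1.5)·(3.3333) + (-3.5)·(-3.6667) + (3.5)·(-0.6667) + (0.5)·(-2.6667)) / 5 = 13/5 = 2.6
  S[B,B] = ((2.3333)·(2.3333) + (1.3333)·(1.3333) + (3.3333)·(3.3333) + (-3.6667)·(-3.6667) + (-0.6667)·(-0.6667) + (-2.6667)·(-2.6667)) / 5 = 39.3333/5 = 7.8667

S is symmetric (S[j,i] = S[i,j]). Assembling:

S = [[8.3, 2.6],
 [2.6, 7.8667]]


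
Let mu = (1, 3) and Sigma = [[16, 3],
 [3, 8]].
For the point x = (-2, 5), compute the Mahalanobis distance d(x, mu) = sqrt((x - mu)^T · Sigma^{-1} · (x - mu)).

Step 1 — centre the observation: (x - mu) = (-3, 2).

Step 2 — invert Sigma. det(Sigma) = 16·8 - (3)² = 119.
  Sigma^{-1} = (1/det) · [[d, -b], [-b, a]] = [[0.0672, -0.0252],
 [-0.0252, 0.1345]].

Step 3 — form the quadratic (x - mu)^T · Sigma^{-1} · (x - mu):
  Sigma^{-1} · (x - mu) = (-0.2521, 0.3445).
  (x - mu)^T · [Sigma^{-1} · (x - mu)] = (-3)·(-0.2521) + (2)·(0.3445) = 1.4454.

Step 4 — take square root: d = √(1.4454) ≈ 1.2022.

d(x, mu) = √(1.4454) ≈ 1.2022


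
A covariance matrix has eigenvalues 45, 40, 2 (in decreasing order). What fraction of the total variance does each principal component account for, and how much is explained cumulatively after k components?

Step 1 — total variance = trace(Sigma) = Σ λ_i = 45 + 40 + 2 = 87.

Step 2 — fraction explained by component i = λ_i / Σ λ:
  PC1: 45/87 = 0.5172
  PC2: 40/87 = 0.4598
  PC3: 2/87 = 0.023

Step 3 — cumulative fraction after k components = (λ_1 + ... + λ_k) / Σ λ:
  k = 1: 45/87 = 0.5172
  k = 2: (45 + 40)/87 = 85/87 = 0.977
  k = 3: (45 + 40 + 2)/87 = 87/87 = 1

Summary (fraction, with percent):

explained: PC1 0.5172 (51.72%), PC2 0.4598 (45.98%), PC3 0.023 (2.3%);  cumulative: 0.5172, 0.977, 1


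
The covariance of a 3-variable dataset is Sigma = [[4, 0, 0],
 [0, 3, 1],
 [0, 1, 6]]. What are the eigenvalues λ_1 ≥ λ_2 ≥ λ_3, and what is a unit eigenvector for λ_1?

Step 1 — characteristic polynomial p(λ) = det(λI - Sigma) = λ³ - tr·λ² + c_1·λ - det, where tr = trace, c_1 = sum of the principal 2×2 minors, det = det(Sigma):
  tr = 4 + 3 + 6 = 13,
  c_1 = (4·3 - (0)²) + (4·6 - (0)²) + (3·6 - (1)²) = 12 + 24 + 17 = 53,
  det = 4·(3·6 - (1)²) - (0)·((0)·6 - (1)·(0)) + (0)·((0)·(1) - 3·(0)) = 4·(17) - (0)·(0) + (0)·(0) = 68.
  So p(λ) = λ³ - 13λ² + 53λ - 68.
Step 2 — look for an integer root (rational root theorem: any rational root is an integer divisor of 68). Testing λ = 4:
  p(4) = 64 - 208 + 212 - 68 = 0  ✓
  Dividing out (λ - 4): p(λ) = (λ - 4)(λ² - 9λ + 17).
Step 3 — remaining eigenvalues from the quadratic λ² - 9λ + 17 = 0:
  Δ = 9² - 4·17 = 81 - 68 = 13,  λ = (9 ± √13)/2 = (9 ± 3.6056)/2 ≈ 6.3028 or 2.6972.
  Sorted: λ_1 = 6.3028,  λ_2 = 4,  λ_3 = 2.6972  (check: sum = 13 = tr ✓).

Step 4 — unit eigenvector for λ_1 ≈ 6.3028: v spans the null space of (Sigma - λ_1 I), whose rows are
  r_1 = (-2.3028, 0, 0),  r_2 = (0, -3.3028, 1),  r_3 = (0, 1, -0.3028).
  v is orthogonal to every row, so take v ∝ r_1 × r_2 = ((0)·(1) - (0)·(-3.3028), (0)·(0) - (-2.3028)·(1), (-2.3028)·(-3.3028) - (0)·(0)) ≈ (0, 2.3028, 7.6056).
  Let u = (0, 2.3028, 7.6056).
  ||u|| = √((0)² + (2.3028)² + (7.6056)²) = √(63.1472) ≈ 7.9465,  v_1 = u/||u|| ≈ (0, 0.2898, 0.9571) (||v_1|| = 1).

λ_1 = 6.3028,  λ_2 = 4,  λ_3 = 2.6972;  v_1 ≈ (0, 0.2898, 0.9571)


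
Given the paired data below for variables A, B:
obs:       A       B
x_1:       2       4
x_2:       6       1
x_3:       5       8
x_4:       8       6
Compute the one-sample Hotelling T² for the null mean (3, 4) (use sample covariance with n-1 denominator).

Step 1 — sample mean vector:
  mean(A) = (2 + 6 + 5 + 8) / 4 = 21/4 = 5.25
  mean(B) = (4 + 1 + 8 + 6) / 4 = 19/4 = 4.75
  x̄ = (5.25, 4.75),  deviation x̄ - mu_0 = (5.25, 4.75) - (3, 4) = (2.25, 0.75).

Step 2 — sample covariance matrix, S[i,j] = (1/(n-1)) · Σ_k (x_{k,i} - mean_i) · (x_{k,j} - mean_j), divisor n-1 = 3:
  S[A,A] = ((-3.25)·(-3.25) + (0.75)·(0.75) + (-0.25)·(-0.25) + (2.75)·(2.75)) / 3 = 18.75/3 = 6.25
  S[A,B] = ((-3.25)·(-0.75) + (0.75)·(-3.75) + (-0.25)·(3.25) + (2.75)·(1.25)) / 3 = 2.25/3 = 0.75
  S[B,B] = ((-0.75)·(-0.75) + (-3.75)·(-3.75) + (3.25)·(3.25) + (1.25)·(1.25)) / 3 = 26.75/3 = 8.9167
  S = [[6.25, 0.75],
 [0.75, 8.9167]].

Step 3 — invert S. det(S) = 6.25·8.9167 - (0.75)² = 55.1667.
  S^{-1} = (1/det) · [[d, -b], [-b, a]] = [[0.1616, -0.0136],
 [-0.0136, 0.1133]].

Step 4 — quadratic form (x̄ - mu_0)^T · S^{-1} · (x̄ - mu_0):
  S^{-1} · (x̄ - mu_0) = (0.3535, 0.0544),
  (x̄ - mu_0)^T · [...] = (2.25)·(0.3535) + (0.75)·(0.0544) = 0.8361.

Step 5 — scale by n: T² = 4 · 0.8361 = 3.3444.

T² ≈ 3.3444


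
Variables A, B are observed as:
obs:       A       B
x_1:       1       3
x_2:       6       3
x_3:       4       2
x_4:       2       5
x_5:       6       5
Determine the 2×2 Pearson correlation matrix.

Step 1 — column means:
  mean(A) = (1 + 6 + 4 + 2 + 6) / 5 = 19/5 = 3.8
  mean(B) = (3 + 3 + 2 + 5 + 5) / 5 = 18/5 = 3.6

Step 2 — sample variances and covariances s[i,j] = (1/(n-1)) · Σ_k (x_{k,i} - mean_i) · (x_{k,j} - mean_j), with n-1 = 4:
  s[A,A] = ((-2.8)·(-2.8) + (2.2)·(2.2) + (0.2)·(0.2) + (-1.8)·(-1.8) + (2.2)·(2.2)) / 4 = 20.8/4 = 5.2
  s[A,B] = ((-2.8)·(-0.6) + (2.2)·(-0.6) + (0.2)·(-1.6) + (-1.8)·(1.4) + (2.2)·(1.4)) / 4 = 0.6/4 = 0.15
  s[B,B] = ((-0.6)·(-0.6) + (-0.6)·(-0.6) + (-1.6)·(-1.6) + (1.4)·(1.4) + (1.4)·(1.4)) / 4 = 7.2/4 = 1.8
  Sample standard deviations s_i = √(s[i,i]):
  s(A) = √(5.2) = 2.2804
  s(B) = √(1.8) = 1.3416

Step 3 — r_{ij} = s_{ij} / (s_i · s_j):
  r[A,A] = 1 (diagonal).
  r[A,B] = 0.15 / (2.2804 · 1.3416) = 0.15 / 3.0594 = 0.049
  r[B,B] = 1 (diagonal).

R is symmetric with unit diagonal. Assembling:

R = [[1, 0.049],
 [0.049, 1]]


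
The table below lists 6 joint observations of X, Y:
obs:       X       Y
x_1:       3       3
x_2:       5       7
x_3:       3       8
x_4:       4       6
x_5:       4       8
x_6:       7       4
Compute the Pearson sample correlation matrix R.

Step 1 — column means:
  mean(X) = (3 + 5 + 3 + 4 + 4 + 7) / 6 = 26/6 = 4.3333
  mean(Y) = (3 + 7 + 8 + 6 + 8 + 4) / 6 = 36/6 = 6

Step 2 — sample variances and covariances s[i,j] = (1/(n-1)) · Σ_k (x_{k,i} - mean_i) · (x_{k,j} - mean_j), with n-1 = 5:
  s[X,X] = ((-1.3333)·(-1.3333) + (0.6667)·(0.6667) + (-1.3333)·(-1.3333) + (-0.3333)·(-0.3333) + (-0.3333)·(-0.3333) + (2.6667)·(2.6667)) / 5 = 11.3333/5 = 2.2667
  s[X,Y] = ((-1.3333)·(-3) + (0.6667)·(1) + (-1.3333)·(2) + (-0.3333)·(0) + (-0.3333)·(2) + (2.6667)·(-2)) / 5 = -4/5 = -0.8
  s[Y,Y] = ((-3)·(-3) + (1)·(1) + (2)·(2) + (0)·(0) + (2)·(2) + (-2)·(-2)) / 5 = 22/5 = 4.4
  Sample standard deviations s_i = √(s[i,i]):
  s(X) = √(2.2667) = 1.5055
  s(Y) = √(4.4) = 2.0976

Step 3 — r_{ij} = s_{ij} / (s_i · s_j):
  r[X,X] = 1 (diagonal).
  r[X,Y] = -0.8 / (1.5055 · 2.0976) = -0.8 / 3.1581 = -0.2533
  r[Y,Y] = 1 (diagonal).

R is symmetric with unit diagonal. Assembling:

R = [[1, -0.2533],
 [-0.2533, 1]]


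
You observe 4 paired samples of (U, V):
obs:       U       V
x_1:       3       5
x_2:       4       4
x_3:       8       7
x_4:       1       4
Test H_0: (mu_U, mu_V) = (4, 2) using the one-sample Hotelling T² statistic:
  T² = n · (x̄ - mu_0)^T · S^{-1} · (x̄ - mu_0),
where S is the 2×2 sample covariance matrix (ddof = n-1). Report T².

Step 1 — sample mean vector:
  mean(U) = (3 + 4 + 8 + 1) / 4 = 16/4 = 4
  mean(V) = (5 + 4 + 7 + 4) / 4 = 20/4 = 5
  x̄ = (4, 5),  deviation x̄ - mu_0 = (4, 5) - (4, 2) = (0, 3).

Step 2 — sample covariance matrix, S[i,j] = (1/(n-1)) · Σ_k (x_{k,i} - mean_i) · (x_{k,j} - mean_j), divisor n-1 = 3:
  S[U,U] = ((-1)·(-1) + (0)·(0) + (4)·(4) + (-3)·(-3)) / 3 = 26/3 = 8.6667
  S[U,V] = ((-1)·(0) + (0)·(-1) + (4)·(2) + (-3)·(-1)) / 3 = 11/3 = 3.6667
  S[V,V] = ((0)·(0) + (-1)·(-1) + (2)·(2) + (-1)·(-1)) / 3 = 6/3 = 2
  S = [[8.6667, 3.6667],
 [3.6667, 2]].

Step 3 — invert S. det(S) = 8.6667·2 - (3.6667)² = 3.8889.
  S^{-1} = (1/det) · [[d, -b], [-b, a]] = [[0.5143, -0.9429],
 [-0.9429, 2.2286]].

Step 4 — quadratic form (x̄ - mu_0)^T · S^{-1} · (x̄ - mu_0):
  S^{-1} · (x̄ - mu_0) = (-2.8286, 6.6857),
  (x̄ - mu_0)^T · [...] = (0)·(-2.8286) + (3)·(6.6857) = 20.0571.

Step 5 — scale by n: T² = 4 · 20.0571 = 80.2286.

T² ≈ 80.2286


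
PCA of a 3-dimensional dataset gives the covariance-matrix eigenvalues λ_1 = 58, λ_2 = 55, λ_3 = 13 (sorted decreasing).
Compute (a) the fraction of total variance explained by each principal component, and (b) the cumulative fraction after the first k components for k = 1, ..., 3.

Step 1 — total variance = trace(Sigma) = Σ λ_i = 58 + 55 + 13 = 126.

Step 2 — fraction explained by component i = λ_i / Σ λ:
  PC1: 58/126 = 0.4603
  PC2: 55/126 = 0.4365
  PC3: 13/126 = 0.1032

Step 3 — cumulative fraction after k components = (λ_1 + ... + λ_k) / Σ λ:
  k = 1: 58/126 = 0.4603
  k = 2: (58 + 55)/126 = 113/126 = 0.8968
  k = 3: (58 + 55 + 13)/126 = 126/126 = 1

Summary (fraction, with percent):

explained: PC1 0.4603 (46.03%), PC2 0.4365 (43.65%), PC3 0.1032 (10.32%);  cumulative: 0.4603, 0.8968, 1


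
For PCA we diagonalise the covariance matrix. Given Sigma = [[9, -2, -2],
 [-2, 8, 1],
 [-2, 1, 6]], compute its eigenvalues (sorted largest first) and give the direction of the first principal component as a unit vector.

Step 1 — characteristic polynomial p(λ) = det(λI - Sigma) = λ³ - tr·λ² + c_1·λ - det, where tr = trace, c_1 = sum of the principal 2×2 minors, det = det(Sigma):
  tr = 9 + 8 + 6 = 23,
  c_1 = (9·8 - (-2)²) + (9·6 - (-2)²) + (8·6 - (1)²) = 68 + 50 + 47 = 165,
  det = 9·(8·6 - (1)²) - (-2)·((-2)·6 - (1)·(-2)) + (-2)·((-2)·(1) - 8·(-2)) = 9·(47) - (-2)·(-10) + (-2)·(14) = 375.
  So p(λ) = λ³ - 23λ² + 165λ - 375.
Step 2 — look for an integer root (rational root theorem: any rational root is an integer divisor of 375). Testing λ = 5:
  p(5) = 125 - 575 + 825 - 375 = 0  ✓
  Dividing out (λ - 5): p(λ) = (λ - 5)(λ² - 18λ + 75).
Step 3 — remaining eigenvalues from the quadratic λ² - 18λ + 75 = 0:
  Δ = 18² - 4·75 = 324 - 300 = 24,  λ = (18 ± √24)/2 = (18 ± 4.899)/2 ≈ 11.4495 or 6.5505.
  Sorted: λ_1 = 11.4495,  λ_2 = 6.5505,  λ_3 = 5  (check: sum = 23 = tr ✓).

Step 4 — unit eigenvector for λ_1 ≈ 11.4495: v spans the null space of (Sigma - λ_1 I), whose rows are
  r_1 = (-2.4495, -2, -2),  r_2 = (-2, -3.4495, 1),  r_3 = (-2, 1, -5.4495).
  v is orthogonal to every row, so take v ∝ r_1 × r_2 = ((-2)·(1) - (-2)·(-3.4495), (-2)·(-2) - (-2.4495)·(1), (-2.4495)·(-3.4495) - (-2)·(-2)) ≈ (-8.899, 6.4495, 4.4495).
  Rescale (multiply by -1 so the first nonzero entry is positive): u = (8.899, -6.4495, -4.4495).
  ||u|| = √((8.899)² + (-6.4495)² + (-4.4495)²) = √(140.5857) ≈ 11.8569,  v_1 = u/||u|| ≈ (0.7505, -0.5439, -0.3753) (||v_1|| = 1).

λ_1 = 11.4495,  λ_2 = 6.5505,  λ_3 = 5;  v_1 ≈ (0.7505, -0.5439, -0.3753)


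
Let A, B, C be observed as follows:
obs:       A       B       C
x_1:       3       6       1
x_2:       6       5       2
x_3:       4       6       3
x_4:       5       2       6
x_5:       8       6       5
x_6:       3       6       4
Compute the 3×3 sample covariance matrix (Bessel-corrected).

Step 1 — column means:
  mean(A) = (3 + 6 + 4 + 5 + 8 + 3) / 6 = 29/6 = 4.8333
  mean(B) = (6 + 5 + 6 + 2 + 6 + 6) / 6 = 31/6 = 5.1667
  mean(C) = (1 + 2 + 3 + 6 + 5 + 4) / 6 = 21/6 = 3.5

Step 2 — sample covariance S[i,j] = (1/(n-1)) · Σ_k (x_{k,i} - mean_i) · (x_{k,j} - mean_j), with n-1 = 5.
  S[A,A] = ((-1.8333)·(-1.8333) + (1.1667)·(1.1667) + (-0.8333)·(-0.8333) + (0.1667)·(0.1667) + (3.1667)·(3.1667) + (-1.8333)·(-1.8333)) / 5 = 18.8333/5 = 3.7667
  S[A,B] = ((-1.8333)·(0.8333) + (1.1667)·(-0.1667) + (-0.8333)·(0.8333) + (0.1667)·(-3.1667) + (3.1667)·(0.8333) + (-1.8333)·(0.8333)) / 5 = -1.8333/5 = -0.3667
  S[A,C] = ((-1.8333)·(-2.5) + (1.1667)·(-1.5) + (-0.8333)·(-0.5) + (0.1667)·(2.5) + (3.1667)·(1.5) + (-1.8333)·(0.5)) / 5 = 7.5/5 = 1.5
  S[B,B] = ((0.8333)·(0.8333) + (-0.1667)·(-0.1667) + (0.8333)·(0.8333) + (-3.1667)·(-3.1667) + (0.8333)·(0.8333) + (0.8333)·(0.8333)) / 5 = 12.8333/5 = 2.5667
  S[B,C] = ((0.8333)·(-2.5) + (-0.1667)·(-1.5) + (0.8333)·(-0.5) + (-3.1667)·(2.5) + (0.8333)·(1.5) + (0.8333)·(0.5)) / 5 = -8.5/5 = -1.7
  S[C,C] = ((-2.5)·(-2.5) + (-1.5)·(-1.5) + (-0.5)·(-0.5) + (2.5)·(2.5) + (1.5)·(1.5) + (0.5)·(0.5)) / 5 = 17.5/5 = 3.5

S is symmetric (S[j,i] = S[i,j]). Assembling:

S = [[3.7667, -0.3667, 1.5],
 [-0.3667, 2.5667, -1.7],
 [1.5, -1.7, 3.5]]


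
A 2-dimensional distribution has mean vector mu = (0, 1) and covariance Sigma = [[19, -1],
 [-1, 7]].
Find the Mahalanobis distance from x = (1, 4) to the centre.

Step 1 — centre the observation: (x - mu) = (1, 3).

Step 2 — invert Sigma. det(Sigma) = 19·7 - (-1)² = 132.
  Sigma^{-1} = (1/det) · [[d, -b], [-b, a]] = [[0.053, 0.0076],
 [0.0076, 0.1439]].

Step 3 — form the quadratic (x - mu)^T · Sigma^{-1} · (x - mu):
  Sigma^{-1} · (x - mu) = (0.0758, 0.4394).
  (x - mu)^T · [Sigma^{-1} · (x - mu)] = (1)·(0.0758) + (3)·(0.4394) = 1.3939.

Step 4 — take square root: d = √(1.3939) ≈ 1.1807.

d(x, mu) = √(1.3939) ≈ 1.1807


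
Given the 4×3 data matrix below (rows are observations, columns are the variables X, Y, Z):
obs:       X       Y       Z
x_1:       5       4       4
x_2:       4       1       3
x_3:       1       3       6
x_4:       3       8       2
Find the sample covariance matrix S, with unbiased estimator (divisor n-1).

Step 1 — column means:
  mean(X) = (5 + 4 + 1 + 3) / 4 = 13/4 = 3.25
  mean(Y) = (4 + 1 + 3 + 8) / 4 = 16/4 = 4
  mean(Z) = (4 + 3 + 6 + 2) / 4 = 15/4 = 3.75

Step 2 — sample covariance S[i,j] = (1/(n-1)) · Σ_k (x_{k,i} - mean_i) · (x_{k,j} - mean_j), with n-1 = 3.
  S[X,X] = ((1.75)·(1.75) + (0.75)·(0.75) + (-2.25)·(-2.25) + (-0.25)·(-0.25)) / 3 = 8.75/3 = 2.9167
  S[X,Y] = ((1.75)·(0) + (0.75)·(-3) + (-2.25)·(-1) + (-0.25)·(4)) / 3 = -1/3 = -0.3333
  S[X,Z] = ((1.75)·(0.25) + (0.75)·(-0.75) + (-2.25)·(2.25) + (-0.25)·(-1.75)) / 3 = -4.75/3 = -1.5833
  S[Y,Y] = ((0)·(0) + (-3)·(-3) + (-1)·(-1) + (4)·(4)) / 3 = 26/3 = 8.6667
  S[Y,Z] = ((0)·(0.25) + (-3)·(-0.75) + (-1)·(2.25) + (4)·(-1.75)) / 3 = -7/3 = -2.3333
  S[Z,Z] = ((0.25)·(0.25) + (-0.75)·(-0.75) + (2.25)·(2.25) + (-1.75)·(-1.75)) / 3 = 8.75/3 = 2.9167

S is symmetric (S[j,i] = S[i,j]). Assembling:

S = [[2.9167, -0.3333, -1.5833],
 [-0.3333, 8.6667, -2.3333],
 [-1.5833, -2.3333, 2.9167]]


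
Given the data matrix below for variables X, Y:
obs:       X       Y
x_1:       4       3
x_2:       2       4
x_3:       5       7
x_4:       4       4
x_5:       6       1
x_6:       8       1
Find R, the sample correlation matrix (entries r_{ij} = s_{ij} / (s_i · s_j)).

Step 1 — column means:
  mean(X) = (4 + 2 + 5 + 4 + 6 + 8) / 6 = 29/6 = 4.8333
  mean(Y) = (3 + 4 + 7 + 4 + 1 + 1) / 6 = 20/6 = 3.3333

Step 2 — sample variances and covariances s[i,j] = (1/(n-1)) · Σ_k (x_{k,i} - mean_i) · (x_{k,j} - mean_j), with n-1 = 5:
  s[X,X] = ((-0.8333)·(-0.8333) + (-2.8333)·(-2.8333) + (0.1667)·(0.1667) + (-0.8333)·(-0.8333) + (1.1667)·(1.1667) + (3.1667)·(3.1667)) / 5 = 20.8333/5 = 4.1667
  s[X,Y] = ((-0.8333)·(-0.3333) + (-2.8333)·(0.6667) + (0.1667)·(3.6667) + (-0.8333)·(0.6667) + (1.1667)·(-2.3333) + (3.1667)·(-2.3333)) / 5 = -11.6667/5 = -2.3333
  s[Y,Y] = ((-0.3333)·(-0.3333) + (0.6667)·(0.6667) + (3.6667)·(3.6667) + (0.6667)·(0.6667) + (-2.3333)·(-2.3333) + (-2.3333)·(-2.3333)) / 5 = 25.3333/5 = 5.0667
  Sample standard deviations s_i = √(s[i,i]):
  s(X) = √(4.1667) = 2.0412
  s(Y) = √(5.0667) = 2.2509

Step 3 — r_{ij} = s_{ij} / (s_i · s_j):
  r[X,X] = 1 (diagonal).
  r[X,Y] = -2.3333 / (2.0412 · 2.2509) = -2.3333 / 4.5947 = -0.5078
  r[Y,Y] = 1 (diagonal).

R is symmetric with unit diagonal. Assembling:

R = [[1, -0.5078],
 [-0.5078, 1]]


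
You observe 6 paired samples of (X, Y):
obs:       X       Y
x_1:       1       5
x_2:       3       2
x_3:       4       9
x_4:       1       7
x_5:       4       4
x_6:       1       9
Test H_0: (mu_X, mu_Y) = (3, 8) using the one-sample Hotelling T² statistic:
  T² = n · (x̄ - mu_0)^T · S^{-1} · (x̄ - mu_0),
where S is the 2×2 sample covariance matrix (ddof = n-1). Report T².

Step 1 — sample mean vector:
  mean(X) = (1 + 3 + 4 + 1 + 4 + 1) / 6 = 14/6 = 2.3333
  mean(Y) = (5 + 2 + 9 + 7 + 4 + 9) / 6 = 36/6 = 6
  x̄ = (2.3333, 6),  deviation x̄ - mu_0 = (2.3333, 6) - (3, 8) = (-0.6667, -2).

Step 2 — sample covariance matrix, S[i,j] = (1/(n-1)) · Σ_k (x_{k,i} - mean_i) · (x_{k,j} - mean_j), divisor n-1 = 5:
  S[X,X] = ((-1.3333)·(-1.3333) + (0.6667)·(0.6667) + (1.6667)·(1.6667) + (-1.3333)·(-1.3333) + (1.6667)·(1.6667) + (-1.3333)·(-1.3333)) / 5 = 11.3333/5 = 2.2667
  S[X,Y] = ((-1.3333)·(-1) + (0.6667)·(-4) + (1.6667)·(3) + (-1.3333)·(1) + (1.6667)·(-2) + (-1.3333)·(3)) / 5 = -5/5 = -1
  S[Y,Y] = ((-1)·(-1) + (-4)·(-4) + (3)·(3) + (1)·(1) + (-2)·(-2) + (3)·(3)) / 5 = 40/5 = 8
  S = [[2.2667, -1],
 [-1, 8]].

Step 3 — invert S. det(S) = 2.2667·8 - (-1)² = 17.1333.
  S^{-1} = (1/det) · [[d, -b], [-b, a]] = [[0.4669, 0.0584],
 [0.0584, 0.1323]].

Step 4 — quadratic form (x̄ - mu_0)^T · S^{-1} · (x̄ - mu_0):
  S^{-1} · (x̄ - mu_0) = (-0.428, -0.3035),
  (x̄ - mu_0)^T · [...] = (-0.6667)·(-0.428) + (-2)·(-0.3035) = 0.8923.

Step 5 — scale by n: T² = 6 · 0.8923 = 5.3541.

T² ≈ 5.3541
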